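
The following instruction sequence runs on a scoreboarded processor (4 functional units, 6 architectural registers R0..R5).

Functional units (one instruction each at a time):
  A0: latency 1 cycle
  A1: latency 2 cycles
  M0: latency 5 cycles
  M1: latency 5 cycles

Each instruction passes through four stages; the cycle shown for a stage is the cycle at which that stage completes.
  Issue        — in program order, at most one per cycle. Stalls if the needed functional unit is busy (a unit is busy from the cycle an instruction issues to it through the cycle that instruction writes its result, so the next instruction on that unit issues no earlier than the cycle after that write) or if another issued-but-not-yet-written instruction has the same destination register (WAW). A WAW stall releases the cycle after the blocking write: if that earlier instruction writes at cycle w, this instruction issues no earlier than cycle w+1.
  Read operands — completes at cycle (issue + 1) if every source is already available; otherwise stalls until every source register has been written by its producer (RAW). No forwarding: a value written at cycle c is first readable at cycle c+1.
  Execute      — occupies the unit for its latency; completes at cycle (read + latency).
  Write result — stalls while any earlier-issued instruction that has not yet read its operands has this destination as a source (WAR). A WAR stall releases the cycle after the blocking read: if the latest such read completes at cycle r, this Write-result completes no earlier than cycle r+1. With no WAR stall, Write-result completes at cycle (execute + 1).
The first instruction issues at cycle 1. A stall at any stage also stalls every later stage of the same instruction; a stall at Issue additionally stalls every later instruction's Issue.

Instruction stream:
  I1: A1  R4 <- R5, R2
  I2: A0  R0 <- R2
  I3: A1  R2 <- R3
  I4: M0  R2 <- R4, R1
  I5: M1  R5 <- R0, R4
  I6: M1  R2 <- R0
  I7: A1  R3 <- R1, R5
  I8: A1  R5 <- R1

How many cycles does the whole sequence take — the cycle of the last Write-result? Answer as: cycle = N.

cycle = 30

t=1  I1 issues→A1
t=2  I1 reads · I2 issues→A0
t=3  I2 reads
t=4  I1 exec-done · I2 exec-done
t=5  I1 writes R4 · I2 writes R0
t=6  I3 issues→A1
t=7  I3 reads
t=9  I3 exec-done
t=10  I3 writes R2
t=11  I4 issues→M0
t=12  I4 reads · I5 issues→M1
t=13  I5 reads
t=17  I4 exec-done
t=18  I4 writes R2 · I5 exec-done
t=19  I5 writes R5
t=20  I6 issues→M1
t=21  I6 reads · I7 issues→A1
t=22  I7 reads
t=24  I7 exec-done
t=25  I7 writes R3
t=26  I6 exec-done · I8 issues→A1
t=27  I6 writes R2 · I8 reads
t=29  I8 exec-done
t=30  I8 writes R5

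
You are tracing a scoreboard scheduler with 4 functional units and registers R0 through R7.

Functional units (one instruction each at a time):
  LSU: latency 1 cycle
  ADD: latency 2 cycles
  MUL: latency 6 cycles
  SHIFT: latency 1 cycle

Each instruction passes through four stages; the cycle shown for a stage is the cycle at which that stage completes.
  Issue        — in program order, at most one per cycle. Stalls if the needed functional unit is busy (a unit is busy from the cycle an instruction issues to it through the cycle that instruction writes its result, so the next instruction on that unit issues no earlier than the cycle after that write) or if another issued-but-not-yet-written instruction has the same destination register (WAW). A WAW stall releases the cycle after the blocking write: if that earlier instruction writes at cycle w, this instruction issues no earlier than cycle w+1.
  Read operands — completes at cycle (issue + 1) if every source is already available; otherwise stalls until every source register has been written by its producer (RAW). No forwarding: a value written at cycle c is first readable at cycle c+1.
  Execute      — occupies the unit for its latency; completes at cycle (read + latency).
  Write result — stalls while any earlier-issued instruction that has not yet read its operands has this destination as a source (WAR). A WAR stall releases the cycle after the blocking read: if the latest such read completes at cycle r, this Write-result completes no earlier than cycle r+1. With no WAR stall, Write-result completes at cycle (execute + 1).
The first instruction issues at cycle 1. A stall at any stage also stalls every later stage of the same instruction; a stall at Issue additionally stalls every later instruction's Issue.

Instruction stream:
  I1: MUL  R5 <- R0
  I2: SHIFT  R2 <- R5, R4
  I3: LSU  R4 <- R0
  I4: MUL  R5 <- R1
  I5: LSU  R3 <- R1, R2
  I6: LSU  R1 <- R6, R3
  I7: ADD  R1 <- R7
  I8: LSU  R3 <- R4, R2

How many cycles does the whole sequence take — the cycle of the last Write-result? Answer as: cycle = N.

1) issue 1, read 2, done 8, write 9
2) issue 2, read 10, done 11, write 12  <RAW R5: wait I1 write@9>
3) issue 3, read 4, done 5, write 11  <WAR R4: wait I2 read@10>
4) issue 10, read 11, done 17, write 18  <struct: MUL busy until I1 writes@9>
5) issue 12, read 13, done 14, write 15  <struct: LSU busy until I3 writes@11>
6) issue 16, read 17, done 18, write 19  <struct: LSU busy until I5 writes@15>
7) issue 20, read 21, done 23, write 24  <WAW R1: wait I6 write@19>
8) issue 21, read 22, done 23, write 24

cycle = 24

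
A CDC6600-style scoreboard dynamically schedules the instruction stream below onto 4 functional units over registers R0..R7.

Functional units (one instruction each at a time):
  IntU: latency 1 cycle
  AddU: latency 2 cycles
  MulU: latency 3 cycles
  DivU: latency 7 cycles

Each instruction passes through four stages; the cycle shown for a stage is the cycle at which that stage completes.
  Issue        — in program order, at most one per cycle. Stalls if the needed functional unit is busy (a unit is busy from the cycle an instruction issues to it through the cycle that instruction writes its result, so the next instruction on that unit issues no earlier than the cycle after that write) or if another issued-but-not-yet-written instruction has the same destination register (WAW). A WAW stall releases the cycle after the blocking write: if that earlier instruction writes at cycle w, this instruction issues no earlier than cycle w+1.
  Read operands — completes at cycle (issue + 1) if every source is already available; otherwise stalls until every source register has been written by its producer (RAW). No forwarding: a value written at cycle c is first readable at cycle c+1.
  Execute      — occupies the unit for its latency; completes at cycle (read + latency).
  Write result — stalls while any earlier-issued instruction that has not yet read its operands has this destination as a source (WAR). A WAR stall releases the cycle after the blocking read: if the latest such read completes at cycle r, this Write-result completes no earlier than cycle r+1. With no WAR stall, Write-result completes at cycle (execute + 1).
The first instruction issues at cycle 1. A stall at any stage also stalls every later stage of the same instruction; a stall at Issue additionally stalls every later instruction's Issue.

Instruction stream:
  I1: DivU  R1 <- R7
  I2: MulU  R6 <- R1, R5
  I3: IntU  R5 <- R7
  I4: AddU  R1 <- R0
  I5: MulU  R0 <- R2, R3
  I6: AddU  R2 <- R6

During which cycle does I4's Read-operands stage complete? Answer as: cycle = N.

cycle = 12

I1 -> (1, 2, 9, 10)
I2 -> (2, 11, 14, 15)  // RAW R1: wait I1 write@10
I3 -> (3, 4, 5, 12)  // WAR R5: wait I2 read@11
I4 -> (11, 12, 14, 15)  // WAW R1: wait I1 write@10
I5 -> (16, 17, 20, 21)  // struct: MulU busy until I2 writes@15
I6 -> (17, 18, 20, 21)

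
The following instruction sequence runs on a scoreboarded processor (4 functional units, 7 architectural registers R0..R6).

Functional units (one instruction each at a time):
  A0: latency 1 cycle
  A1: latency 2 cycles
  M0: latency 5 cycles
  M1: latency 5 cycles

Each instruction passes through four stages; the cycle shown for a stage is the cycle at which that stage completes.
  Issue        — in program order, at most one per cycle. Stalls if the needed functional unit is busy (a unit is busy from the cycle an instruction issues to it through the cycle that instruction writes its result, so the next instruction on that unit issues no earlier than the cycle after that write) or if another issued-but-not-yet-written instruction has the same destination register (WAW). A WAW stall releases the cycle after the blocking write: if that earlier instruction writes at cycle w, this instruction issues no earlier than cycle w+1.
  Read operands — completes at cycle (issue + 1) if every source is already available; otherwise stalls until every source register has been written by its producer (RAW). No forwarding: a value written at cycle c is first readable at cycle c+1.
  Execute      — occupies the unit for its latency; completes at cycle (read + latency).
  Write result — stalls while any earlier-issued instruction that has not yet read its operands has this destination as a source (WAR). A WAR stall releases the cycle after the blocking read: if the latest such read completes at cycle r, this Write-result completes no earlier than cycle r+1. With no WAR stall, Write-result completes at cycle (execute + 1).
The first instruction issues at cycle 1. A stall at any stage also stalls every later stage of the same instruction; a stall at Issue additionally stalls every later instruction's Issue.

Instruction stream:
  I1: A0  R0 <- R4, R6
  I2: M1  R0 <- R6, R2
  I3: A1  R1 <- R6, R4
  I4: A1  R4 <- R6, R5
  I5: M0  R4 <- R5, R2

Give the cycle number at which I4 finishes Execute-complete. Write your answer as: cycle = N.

cycle = 14

t=1  I1 dispatched to A0
t=2  I1 operands ready
t=3  I1 complete
t=4  R0←I1
t=5  I2 dispatched to M1
t=6  I2 operands ready; I3 dispatched to A1
t=7  I3 operands ready
t=9  I3 complete
t=10  R1←I3
t=11  I2 complete; I4 dispatched to A1
t=12  R0←I2; I4 operands ready
t=14  I4 complete
t=15  R4←I4
t=16  I5 dispatched to M0
t=17  I5 operands ready
t=22  I5 complete
t=23  R4←I5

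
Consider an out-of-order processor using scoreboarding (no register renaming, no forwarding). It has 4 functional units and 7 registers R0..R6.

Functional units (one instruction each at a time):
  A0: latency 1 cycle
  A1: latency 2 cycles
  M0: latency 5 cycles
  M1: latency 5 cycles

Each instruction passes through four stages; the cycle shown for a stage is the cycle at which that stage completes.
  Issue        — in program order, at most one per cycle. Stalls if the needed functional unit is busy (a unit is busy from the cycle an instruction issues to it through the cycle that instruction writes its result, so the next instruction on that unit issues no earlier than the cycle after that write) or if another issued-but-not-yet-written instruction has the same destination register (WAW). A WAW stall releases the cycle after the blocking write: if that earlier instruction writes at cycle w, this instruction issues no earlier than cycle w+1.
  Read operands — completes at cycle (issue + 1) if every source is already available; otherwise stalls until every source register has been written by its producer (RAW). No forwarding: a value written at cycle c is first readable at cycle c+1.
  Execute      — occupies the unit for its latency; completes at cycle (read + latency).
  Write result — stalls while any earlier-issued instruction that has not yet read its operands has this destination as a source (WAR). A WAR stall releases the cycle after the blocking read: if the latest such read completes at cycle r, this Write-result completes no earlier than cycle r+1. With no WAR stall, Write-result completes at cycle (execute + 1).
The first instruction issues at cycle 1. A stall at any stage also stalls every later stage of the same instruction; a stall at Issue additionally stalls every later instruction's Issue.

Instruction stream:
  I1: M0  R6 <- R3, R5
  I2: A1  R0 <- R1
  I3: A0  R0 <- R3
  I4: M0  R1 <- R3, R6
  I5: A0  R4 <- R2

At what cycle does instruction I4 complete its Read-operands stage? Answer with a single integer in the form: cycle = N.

[1] I1 issues→M0
[2] I1 reads · I2 issues→A1
[3] I2 reads
[5] I2 exec-done
[6] I2 writes R0
[7] I1 exec-done · I3 issues→A0
[8] I1 writes R6 · I3 reads
[9] I3 exec-done · I4 issues→M0
[10] I3 writes R0 · I4 reads
[11] I5 issues→A0
[12] I5 reads
[13] I5 exec-done
[14] I5 writes R4
[15] I4 exec-done
[16] I4 writes R1

cycle = 10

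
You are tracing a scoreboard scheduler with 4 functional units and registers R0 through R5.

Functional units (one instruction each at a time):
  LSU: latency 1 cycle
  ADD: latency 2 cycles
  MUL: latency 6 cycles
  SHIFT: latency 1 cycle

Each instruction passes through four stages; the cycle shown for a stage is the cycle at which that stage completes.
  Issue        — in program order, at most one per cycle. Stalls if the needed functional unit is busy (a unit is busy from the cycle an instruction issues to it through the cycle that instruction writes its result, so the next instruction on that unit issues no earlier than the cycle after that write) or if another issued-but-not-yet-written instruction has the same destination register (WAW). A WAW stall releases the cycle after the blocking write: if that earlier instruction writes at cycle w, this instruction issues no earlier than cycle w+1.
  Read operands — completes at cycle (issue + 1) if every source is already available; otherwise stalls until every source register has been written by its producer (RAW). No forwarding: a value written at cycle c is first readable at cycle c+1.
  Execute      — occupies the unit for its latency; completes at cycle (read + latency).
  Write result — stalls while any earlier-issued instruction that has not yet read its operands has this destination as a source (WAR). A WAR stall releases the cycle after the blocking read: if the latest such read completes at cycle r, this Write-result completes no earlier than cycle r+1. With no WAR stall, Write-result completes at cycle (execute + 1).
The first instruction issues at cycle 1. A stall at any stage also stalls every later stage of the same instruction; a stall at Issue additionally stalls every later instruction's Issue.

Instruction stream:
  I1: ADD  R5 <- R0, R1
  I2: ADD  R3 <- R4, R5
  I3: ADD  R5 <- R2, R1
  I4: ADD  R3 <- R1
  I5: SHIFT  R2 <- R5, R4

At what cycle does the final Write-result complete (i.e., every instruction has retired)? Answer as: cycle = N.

c1: I1 dispatched to ADD
c2: I1 operands ready
c4: I1 complete
c5: R5←I1
c6: I2 dispatched to ADD
c7: I2 operands ready
c9: I2 complete
c10: R3←I2
c11: I3 dispatched to ADD
c12: I3 operands ready
c14: I3 complete
c15: R5←I3
c16: I4 dispatched to ADD
c17: I4 operands ready · I5 dispatched to SHIFT
c18: I5 operands ready
c19: I4 complete · I5 complete
c20: R3←I4 · R2←I5

cycle = 20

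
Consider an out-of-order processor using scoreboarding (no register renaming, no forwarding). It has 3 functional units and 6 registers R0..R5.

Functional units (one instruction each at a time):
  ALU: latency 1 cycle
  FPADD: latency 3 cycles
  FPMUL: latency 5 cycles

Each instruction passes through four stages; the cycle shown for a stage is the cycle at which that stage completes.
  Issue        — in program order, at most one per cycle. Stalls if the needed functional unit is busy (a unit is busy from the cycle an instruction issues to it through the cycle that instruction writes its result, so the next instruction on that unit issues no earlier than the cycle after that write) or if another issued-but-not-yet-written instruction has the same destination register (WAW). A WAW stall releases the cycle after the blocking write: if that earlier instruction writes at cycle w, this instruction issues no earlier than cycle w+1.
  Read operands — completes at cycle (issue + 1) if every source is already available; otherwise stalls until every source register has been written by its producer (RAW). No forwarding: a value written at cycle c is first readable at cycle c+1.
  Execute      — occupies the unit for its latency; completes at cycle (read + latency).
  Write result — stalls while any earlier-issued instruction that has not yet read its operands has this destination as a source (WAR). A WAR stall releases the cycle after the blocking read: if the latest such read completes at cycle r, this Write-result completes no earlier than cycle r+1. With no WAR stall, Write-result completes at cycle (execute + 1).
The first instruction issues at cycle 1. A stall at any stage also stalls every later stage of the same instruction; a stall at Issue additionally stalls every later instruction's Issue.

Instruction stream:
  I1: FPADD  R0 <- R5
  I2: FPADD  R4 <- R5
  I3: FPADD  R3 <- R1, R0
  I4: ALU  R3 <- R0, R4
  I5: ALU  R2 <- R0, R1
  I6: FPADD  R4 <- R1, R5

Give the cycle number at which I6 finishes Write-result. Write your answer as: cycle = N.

cycle = 29

  I1 | 1 | 2 | 5 | 6
  I2 | 7 | 8 | 11 | 12   struct: FPADD busy until I1 writes@6
  I3 | 13 | 14 | 17 | 18   struct: FPADD busy until I2 writes@12
  I4 | 19 | 20 | 21 | 22   WAW R3: wait I3 write@18
  I5 | 23 | 24 | 25 | 26   struct: ALU busy until I4 writes@22
  I6 | 24 | 25 | 28 | 29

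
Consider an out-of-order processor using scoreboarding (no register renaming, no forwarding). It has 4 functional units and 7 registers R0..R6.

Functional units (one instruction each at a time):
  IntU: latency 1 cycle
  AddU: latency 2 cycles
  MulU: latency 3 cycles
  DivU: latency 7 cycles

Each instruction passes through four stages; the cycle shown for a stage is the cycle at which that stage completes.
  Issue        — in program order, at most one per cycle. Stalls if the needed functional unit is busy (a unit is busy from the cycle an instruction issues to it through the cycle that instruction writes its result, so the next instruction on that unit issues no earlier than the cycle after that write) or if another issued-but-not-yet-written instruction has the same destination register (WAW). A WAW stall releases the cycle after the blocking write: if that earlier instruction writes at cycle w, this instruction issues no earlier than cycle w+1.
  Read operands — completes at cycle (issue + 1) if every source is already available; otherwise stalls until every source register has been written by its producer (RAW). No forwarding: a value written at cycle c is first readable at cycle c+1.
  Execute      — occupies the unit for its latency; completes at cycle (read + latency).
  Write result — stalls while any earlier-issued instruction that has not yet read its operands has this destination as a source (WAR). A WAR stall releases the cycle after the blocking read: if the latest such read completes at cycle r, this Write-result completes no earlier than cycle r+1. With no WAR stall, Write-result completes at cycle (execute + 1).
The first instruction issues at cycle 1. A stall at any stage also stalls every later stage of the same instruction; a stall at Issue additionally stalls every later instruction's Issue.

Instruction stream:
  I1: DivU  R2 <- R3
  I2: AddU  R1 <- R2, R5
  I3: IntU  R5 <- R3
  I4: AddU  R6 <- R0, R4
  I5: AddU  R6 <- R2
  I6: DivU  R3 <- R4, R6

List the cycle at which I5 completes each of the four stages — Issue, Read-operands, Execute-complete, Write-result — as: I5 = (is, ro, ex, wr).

I5 = (20, 21, 23, 24)

c1: issue I1 (DivU)
c2: I1 read-ops; issue I2 (AddU)
c3: issue I3 (IntU)
c4: I3 read-ops
c5: I3 finished on IntU
c9: I1 finished on DivU
c10: I1→R2
c11: I2 read-ops
c12: I3→R5
c13: I2 finished on AddU
c14: I2→R1
c15: issue I4 (AddU)
c16: I4 read-ops
c18: I4 finished on AddU
c19: I4→R6
c20: issue I5 (AddU)
c21: I5 read-ops; issue I6 (DivU)
c23: I5 finished on AddU
c24: I5→R6
c25: I6 read-ops
c32: I6 finished on DivU
c33: I6→R3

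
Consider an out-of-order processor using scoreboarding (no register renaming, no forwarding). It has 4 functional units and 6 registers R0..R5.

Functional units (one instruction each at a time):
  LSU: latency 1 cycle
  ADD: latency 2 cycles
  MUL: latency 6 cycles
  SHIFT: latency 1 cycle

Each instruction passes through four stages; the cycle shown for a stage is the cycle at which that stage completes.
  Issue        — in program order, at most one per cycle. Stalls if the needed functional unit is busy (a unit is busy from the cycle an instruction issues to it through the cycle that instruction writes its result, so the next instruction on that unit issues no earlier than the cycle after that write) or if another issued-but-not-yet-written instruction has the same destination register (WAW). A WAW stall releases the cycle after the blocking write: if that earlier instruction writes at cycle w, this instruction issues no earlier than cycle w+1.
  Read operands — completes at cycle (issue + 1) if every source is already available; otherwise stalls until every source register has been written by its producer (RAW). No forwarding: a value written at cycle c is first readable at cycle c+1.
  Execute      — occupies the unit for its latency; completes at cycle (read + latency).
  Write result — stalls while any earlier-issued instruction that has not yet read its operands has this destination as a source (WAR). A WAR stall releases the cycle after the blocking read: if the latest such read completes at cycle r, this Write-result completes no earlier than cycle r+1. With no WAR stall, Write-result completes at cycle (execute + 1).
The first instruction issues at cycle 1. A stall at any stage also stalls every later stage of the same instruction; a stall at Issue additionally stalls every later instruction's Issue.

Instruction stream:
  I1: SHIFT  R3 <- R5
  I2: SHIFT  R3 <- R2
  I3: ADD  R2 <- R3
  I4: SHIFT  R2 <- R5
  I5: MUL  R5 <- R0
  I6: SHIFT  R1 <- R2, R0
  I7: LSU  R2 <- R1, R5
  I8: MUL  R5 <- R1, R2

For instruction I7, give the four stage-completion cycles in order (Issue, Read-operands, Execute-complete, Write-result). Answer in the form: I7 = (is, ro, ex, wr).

I7 = (18, 23, 24, 25)

t=1  I1 issues→SHIFT
t=2  I1 reads
t=3  I1 exec-done
t=4  I1 writes R3
t=5  I2 issues→SHIFT
t=6  I2 reads | I3 issues→ADD
t=7  I2 exec-done
t=8  I2 writes R3
t=9  I3 reads
t=11  I3 exec-done
t=12  I3 writes R2
t=13  I4 issues→SHIFT
t=14  I4 reads | I5 issues→MUL
t=15  I4 exec-done | I5 reads
t=16  I4 writes R2
t=17  I6 issues→SHIFT
t=18  I6 reads | I7 issues→LSU
t=19  I6 exec-done
t=20  I6 writes R1
t=21  I5 exec-done
t=22  I5 writes R5
t=23  I7 reads | I8 issues→MUL
t=24  I7 exec-done
t=25  I7 writes R2
t=26  I8 reads
t=32  I8 exec-done
t=33  I8 writes R5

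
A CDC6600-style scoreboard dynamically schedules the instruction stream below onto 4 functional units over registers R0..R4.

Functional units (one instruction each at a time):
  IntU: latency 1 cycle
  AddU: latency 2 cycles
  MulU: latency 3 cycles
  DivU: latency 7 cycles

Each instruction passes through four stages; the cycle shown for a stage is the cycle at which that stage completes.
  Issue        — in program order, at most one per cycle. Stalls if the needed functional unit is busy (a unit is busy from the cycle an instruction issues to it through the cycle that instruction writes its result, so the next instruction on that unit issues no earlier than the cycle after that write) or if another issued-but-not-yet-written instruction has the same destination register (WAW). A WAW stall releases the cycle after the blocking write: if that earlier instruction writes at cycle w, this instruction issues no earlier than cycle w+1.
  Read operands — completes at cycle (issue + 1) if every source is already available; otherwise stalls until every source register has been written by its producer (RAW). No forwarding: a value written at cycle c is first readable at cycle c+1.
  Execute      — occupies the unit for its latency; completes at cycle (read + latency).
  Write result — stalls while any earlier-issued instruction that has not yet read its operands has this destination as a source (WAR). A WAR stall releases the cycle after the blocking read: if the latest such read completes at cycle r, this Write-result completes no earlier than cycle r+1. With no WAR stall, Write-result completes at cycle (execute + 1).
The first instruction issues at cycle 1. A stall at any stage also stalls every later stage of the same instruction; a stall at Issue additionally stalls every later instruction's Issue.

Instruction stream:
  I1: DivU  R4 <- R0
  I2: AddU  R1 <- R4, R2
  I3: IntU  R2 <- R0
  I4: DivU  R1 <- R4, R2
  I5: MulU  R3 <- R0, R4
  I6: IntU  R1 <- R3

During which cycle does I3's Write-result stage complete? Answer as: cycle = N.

[1] I1 issues→DivU
[2] I1 reads, I2 issues→AddU
[3] I3 issues→IntU
[4] I3 reads
[5] I3 exec-done
[9] I1 exec-done
[10] I1 writes R4
[11] I2 reads
[12] I3 writes R2
[13] I2 exec-done
[14] I2 writes R1
[15] I4 issues→DivU
[16] I4 reads, I5 issues→MulU
[17] I5 reads
[20] I5 exec-done
[21] I5 writes R3
[23] I4 exec-done
[24] I4 writes R1
[25] I6 issues→IntU
[26] I6 reads
[27] I6 exec-done
[28] I6 writes R1

cycle = 12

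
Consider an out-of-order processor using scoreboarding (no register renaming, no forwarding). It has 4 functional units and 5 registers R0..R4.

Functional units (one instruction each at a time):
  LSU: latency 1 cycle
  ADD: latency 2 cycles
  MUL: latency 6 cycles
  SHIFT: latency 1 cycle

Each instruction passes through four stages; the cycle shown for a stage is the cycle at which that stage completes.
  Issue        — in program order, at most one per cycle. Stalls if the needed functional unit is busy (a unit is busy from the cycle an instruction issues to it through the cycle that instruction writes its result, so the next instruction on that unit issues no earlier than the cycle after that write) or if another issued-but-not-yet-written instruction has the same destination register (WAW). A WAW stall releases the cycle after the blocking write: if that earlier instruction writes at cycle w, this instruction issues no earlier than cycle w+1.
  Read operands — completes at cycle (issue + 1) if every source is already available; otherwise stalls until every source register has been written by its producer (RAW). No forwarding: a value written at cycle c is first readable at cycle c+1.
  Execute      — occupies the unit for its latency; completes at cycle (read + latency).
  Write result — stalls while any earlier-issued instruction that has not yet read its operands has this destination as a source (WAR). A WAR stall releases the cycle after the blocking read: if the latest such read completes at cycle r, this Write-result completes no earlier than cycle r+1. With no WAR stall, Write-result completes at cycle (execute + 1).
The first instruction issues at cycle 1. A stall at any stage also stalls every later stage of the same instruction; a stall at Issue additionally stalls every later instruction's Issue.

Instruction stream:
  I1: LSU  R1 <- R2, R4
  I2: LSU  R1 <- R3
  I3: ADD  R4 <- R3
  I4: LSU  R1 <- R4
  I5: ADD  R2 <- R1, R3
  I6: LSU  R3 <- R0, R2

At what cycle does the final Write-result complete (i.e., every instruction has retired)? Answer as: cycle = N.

1) issue 1, read 2, done 3, write 4
2) issue 5, read 6, done 7, write 8  <struct: LSU busy until I1 writes@4>
3) issue 6, read 7, done 9, write 10
4) issue 9, read 11, done 12, write 13  <struct: LSU busy until I2 writes@8 / RAW R4: wait I3 write@10>
5) issue 11, read 14, done 16, write 17  <struct: ADD busy until I3 writes@10 / RAW R1: wait I4 write@13>
6) issue 14, read 18, done 19, write 20  <struct: LSU busy until I4 writes@13 / RAW R2: wait I5 write@17>

cycle = 20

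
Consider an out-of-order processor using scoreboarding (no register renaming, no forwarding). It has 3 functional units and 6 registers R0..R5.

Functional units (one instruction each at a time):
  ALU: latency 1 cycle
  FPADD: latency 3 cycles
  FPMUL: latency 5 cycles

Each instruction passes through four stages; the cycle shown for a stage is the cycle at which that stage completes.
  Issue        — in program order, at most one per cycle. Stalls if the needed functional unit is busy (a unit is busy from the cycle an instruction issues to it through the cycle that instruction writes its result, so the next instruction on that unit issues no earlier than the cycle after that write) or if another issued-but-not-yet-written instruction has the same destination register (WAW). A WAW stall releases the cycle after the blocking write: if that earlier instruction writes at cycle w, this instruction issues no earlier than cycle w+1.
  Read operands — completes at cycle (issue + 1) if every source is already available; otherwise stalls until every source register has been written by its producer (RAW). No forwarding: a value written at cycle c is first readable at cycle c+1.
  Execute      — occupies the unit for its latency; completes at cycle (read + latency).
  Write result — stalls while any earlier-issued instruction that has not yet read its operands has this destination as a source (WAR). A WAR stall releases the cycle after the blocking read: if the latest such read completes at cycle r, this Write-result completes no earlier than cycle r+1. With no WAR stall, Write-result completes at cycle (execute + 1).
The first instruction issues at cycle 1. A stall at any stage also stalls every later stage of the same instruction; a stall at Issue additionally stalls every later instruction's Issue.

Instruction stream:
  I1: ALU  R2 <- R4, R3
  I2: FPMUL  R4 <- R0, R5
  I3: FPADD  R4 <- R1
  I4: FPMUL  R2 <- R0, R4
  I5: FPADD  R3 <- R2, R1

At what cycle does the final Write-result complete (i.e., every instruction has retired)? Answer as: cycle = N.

t=1  I1→ALU
t=2  I1 RO · I2→FPMUL
t=3  I1 EX · I2 RO
t=4  I1 WR R2
t=8  I2 EX
t=9  I2 WR R4
t=10  I3→FPADD
t=11  I3 RO · I4→FPMUL
t=14  I3 EX
t=15  I3 WR R4
t=16  I4 RO · I5→FPADD
t=21  I4 EX
t=22  I4 WR R2
t=23  I5 RO
t=26  I5 EX
t=27  I5 WR R3

cycle = 27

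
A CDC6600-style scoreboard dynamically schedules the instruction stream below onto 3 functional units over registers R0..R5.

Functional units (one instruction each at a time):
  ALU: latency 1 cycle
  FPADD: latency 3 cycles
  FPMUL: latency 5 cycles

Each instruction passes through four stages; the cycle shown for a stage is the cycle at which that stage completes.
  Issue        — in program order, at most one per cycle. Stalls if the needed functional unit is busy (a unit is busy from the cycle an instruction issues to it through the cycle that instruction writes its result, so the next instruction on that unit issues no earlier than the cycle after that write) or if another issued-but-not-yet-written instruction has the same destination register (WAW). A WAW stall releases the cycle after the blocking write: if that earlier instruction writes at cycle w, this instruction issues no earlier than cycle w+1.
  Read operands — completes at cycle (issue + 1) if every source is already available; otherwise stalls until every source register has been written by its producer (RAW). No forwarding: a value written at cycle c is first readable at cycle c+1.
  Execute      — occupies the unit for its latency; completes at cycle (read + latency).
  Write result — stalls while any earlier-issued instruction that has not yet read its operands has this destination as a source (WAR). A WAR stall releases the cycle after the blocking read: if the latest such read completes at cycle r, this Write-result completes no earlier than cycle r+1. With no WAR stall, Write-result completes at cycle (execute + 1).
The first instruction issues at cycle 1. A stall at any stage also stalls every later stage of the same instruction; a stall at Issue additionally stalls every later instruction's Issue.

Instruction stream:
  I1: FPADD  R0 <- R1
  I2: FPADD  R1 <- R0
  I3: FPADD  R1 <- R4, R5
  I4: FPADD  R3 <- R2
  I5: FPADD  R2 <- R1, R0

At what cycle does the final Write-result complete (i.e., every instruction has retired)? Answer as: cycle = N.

cycle = 30

t=1  I1 issues→FPADD
t=2  I1 reads
t=5  I1 exec-done
t=6  I1 writes R0
t=7  I2 issues→FPADD
t=8  I2 reads
t=11  I2 exec-done
t=12  I2 writes R1
t=13  I3 issues→FPADD
t=14  I3 reads
t=17  I3 exec-done
t=18  I3 writes R1
t=19  I4 issues→FPADD
t=20  I4 reads
t=23  I4 exec-done
t=24  I4 writes R3
t=25  I5 issues→FPADD
t=26  I5 reads
t=29  I5 exec-done
t=30  I5 writes R2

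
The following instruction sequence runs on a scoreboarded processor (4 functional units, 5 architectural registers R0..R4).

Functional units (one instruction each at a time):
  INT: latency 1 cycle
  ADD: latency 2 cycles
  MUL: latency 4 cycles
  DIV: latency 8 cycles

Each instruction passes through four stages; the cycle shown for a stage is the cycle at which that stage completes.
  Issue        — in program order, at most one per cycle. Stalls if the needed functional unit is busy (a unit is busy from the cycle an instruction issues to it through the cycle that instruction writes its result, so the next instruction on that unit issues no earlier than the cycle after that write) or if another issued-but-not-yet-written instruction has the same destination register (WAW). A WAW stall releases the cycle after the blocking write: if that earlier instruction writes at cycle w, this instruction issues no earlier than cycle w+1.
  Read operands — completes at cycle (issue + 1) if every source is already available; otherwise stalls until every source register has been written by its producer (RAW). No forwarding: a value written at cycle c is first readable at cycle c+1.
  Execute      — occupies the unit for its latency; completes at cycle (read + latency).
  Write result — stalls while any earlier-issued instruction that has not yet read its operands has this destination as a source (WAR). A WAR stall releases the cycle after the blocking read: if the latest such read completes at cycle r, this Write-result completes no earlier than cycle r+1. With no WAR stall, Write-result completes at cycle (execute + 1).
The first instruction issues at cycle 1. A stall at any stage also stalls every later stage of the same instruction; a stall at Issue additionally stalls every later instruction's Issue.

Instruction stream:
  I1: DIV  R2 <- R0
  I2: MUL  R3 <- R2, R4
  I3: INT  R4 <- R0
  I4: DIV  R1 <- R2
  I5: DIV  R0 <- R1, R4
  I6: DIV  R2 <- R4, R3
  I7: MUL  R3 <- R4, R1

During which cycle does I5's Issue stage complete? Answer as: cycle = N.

cycle = 23

c1: I1 issues→DIV
c2: I1 reads; I2 issues→MUL
c3: I3 issues→INT
c4: I3 reads
c5: I3 exec-done
c10: I1 exec-done
c11: I1 writes R2
c12: I2 reads; I4 issues→DIV
c13: I3 writes R4; I4 reads
c16: I2 exec-done
c17: I2 writes R3
c21: I4 exec-done
c22: I4 writes R1
c23: I5 issues→DIV
c24: I5 reads
c32: I5 exec-done
c33: I5 writes R0
c34: I6 issues→DIV
c35: I6 reads; I7 issues→MUL
c36: I7 reads
c40: I7 exec-done
c41: I7 writes R3
c43: I6 exec-done
c44: I6 writes R2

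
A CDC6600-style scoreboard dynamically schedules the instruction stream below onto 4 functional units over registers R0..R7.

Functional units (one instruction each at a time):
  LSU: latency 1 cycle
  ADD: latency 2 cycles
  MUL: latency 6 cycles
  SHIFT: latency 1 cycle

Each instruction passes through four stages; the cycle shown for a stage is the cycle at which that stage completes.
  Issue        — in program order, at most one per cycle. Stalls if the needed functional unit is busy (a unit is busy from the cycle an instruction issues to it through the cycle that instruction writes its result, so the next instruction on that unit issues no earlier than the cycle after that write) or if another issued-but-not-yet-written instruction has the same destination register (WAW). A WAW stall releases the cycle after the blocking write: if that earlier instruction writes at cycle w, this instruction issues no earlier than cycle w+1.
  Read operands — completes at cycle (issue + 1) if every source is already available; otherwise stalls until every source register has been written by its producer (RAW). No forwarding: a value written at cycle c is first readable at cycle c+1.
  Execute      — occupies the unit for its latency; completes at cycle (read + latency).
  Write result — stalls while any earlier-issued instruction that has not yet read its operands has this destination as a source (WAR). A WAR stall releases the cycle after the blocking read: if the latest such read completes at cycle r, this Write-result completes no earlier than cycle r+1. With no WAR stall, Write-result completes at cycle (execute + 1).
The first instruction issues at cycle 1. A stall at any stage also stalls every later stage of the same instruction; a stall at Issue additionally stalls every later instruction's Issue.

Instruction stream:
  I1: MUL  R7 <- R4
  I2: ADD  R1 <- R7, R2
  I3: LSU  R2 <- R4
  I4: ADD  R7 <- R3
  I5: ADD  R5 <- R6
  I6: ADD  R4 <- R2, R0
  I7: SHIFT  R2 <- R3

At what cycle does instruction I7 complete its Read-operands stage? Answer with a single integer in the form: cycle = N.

c1: I1 dispatched to MUL
c2: I1 operands ready | I2 dispatched to ADD
c3: I3 dispatched to LSU
c4: I3 operands ready
c5: I3 complete
c8: I1 complete
c9: R7←I1
c10: I2 operands ready
c11: R2←I3
c12: I2 complete
c13: R1←I2
c14: I4 dispatched to ADD
c15: I4 operands ready
c17: I4 complete
c18: R7←I4
c19: I5 dispatched to ADD
c20: I5 operands ready
c22: I5 complete
c23: R5←I5
c24: I6 dispatched to ADD
c25: I6 operands ready | I7 dispatched to SHIFT
c26: I7 operands ready
c27: I6 complete | I7 complete
c28: R4←I6 | R2←I7

cycle = 26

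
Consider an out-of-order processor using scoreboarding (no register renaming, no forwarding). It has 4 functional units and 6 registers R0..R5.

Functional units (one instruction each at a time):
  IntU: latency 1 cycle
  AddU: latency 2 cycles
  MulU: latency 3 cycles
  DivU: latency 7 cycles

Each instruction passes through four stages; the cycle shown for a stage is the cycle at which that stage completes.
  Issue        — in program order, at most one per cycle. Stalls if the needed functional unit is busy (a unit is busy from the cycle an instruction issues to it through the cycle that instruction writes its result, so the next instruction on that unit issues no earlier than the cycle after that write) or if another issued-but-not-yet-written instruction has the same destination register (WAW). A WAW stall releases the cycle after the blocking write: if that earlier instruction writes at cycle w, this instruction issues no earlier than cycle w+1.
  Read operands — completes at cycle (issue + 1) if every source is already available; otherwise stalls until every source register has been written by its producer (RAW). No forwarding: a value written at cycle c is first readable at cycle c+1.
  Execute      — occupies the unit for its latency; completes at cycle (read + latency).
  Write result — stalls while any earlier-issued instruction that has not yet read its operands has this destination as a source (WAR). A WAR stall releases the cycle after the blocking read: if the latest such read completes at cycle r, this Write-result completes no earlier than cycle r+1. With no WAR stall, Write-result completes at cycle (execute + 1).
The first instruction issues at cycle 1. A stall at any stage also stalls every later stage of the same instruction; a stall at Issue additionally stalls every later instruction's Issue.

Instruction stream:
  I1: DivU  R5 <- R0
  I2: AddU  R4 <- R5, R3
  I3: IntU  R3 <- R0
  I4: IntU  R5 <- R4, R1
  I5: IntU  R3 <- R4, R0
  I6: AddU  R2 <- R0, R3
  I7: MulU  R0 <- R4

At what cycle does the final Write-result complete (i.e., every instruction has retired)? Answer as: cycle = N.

I1 -> (1, 2, 9, 10)
I2 -> (2, 11, 13, 14)  // RAW R5: wait I1 write@10
I3 -> (3, 4, 5, 12)  // WAR R3: wait I2 read@11
I4 -> (13, 15, 16, 17)  // struct: IntU busy until I3 writes@12, RAW R4: wait I2 write@14
I5 -> (18, 19, 20, 21)  // struct: IntU busy until I4 writes@17
I6 -> (19, 22, 24, 25)  // RAW R3: wait I5 write@21
I7 -> (20, 21, 24, 25)

cycle = 25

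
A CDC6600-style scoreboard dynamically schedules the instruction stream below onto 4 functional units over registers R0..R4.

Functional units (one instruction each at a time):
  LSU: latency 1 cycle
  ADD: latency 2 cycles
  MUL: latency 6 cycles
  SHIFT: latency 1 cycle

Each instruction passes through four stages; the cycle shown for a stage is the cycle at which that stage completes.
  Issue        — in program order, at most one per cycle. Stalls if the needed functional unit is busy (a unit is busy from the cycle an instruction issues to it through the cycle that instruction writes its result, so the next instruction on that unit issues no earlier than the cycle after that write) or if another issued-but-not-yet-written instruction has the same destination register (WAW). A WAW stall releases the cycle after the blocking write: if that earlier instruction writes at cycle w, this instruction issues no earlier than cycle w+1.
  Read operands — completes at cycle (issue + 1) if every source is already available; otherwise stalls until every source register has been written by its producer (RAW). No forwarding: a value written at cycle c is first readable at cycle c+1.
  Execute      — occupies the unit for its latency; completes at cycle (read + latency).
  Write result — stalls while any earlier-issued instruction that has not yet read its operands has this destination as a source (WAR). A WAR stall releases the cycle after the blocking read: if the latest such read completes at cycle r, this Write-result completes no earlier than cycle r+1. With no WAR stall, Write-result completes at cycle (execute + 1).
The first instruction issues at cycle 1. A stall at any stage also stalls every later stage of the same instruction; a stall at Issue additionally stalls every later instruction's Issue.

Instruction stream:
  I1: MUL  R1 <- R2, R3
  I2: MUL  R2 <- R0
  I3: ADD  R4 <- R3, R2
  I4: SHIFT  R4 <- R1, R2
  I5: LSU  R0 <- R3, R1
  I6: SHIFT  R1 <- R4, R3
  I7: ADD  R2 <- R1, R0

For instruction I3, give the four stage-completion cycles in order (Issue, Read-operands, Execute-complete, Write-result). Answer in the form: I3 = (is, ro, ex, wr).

I3 = (11, 19, 21, 22)

[1] I1 issues→MUL
[2] I1 reads
[8] I1 exec-done
[9] I1 writes R1
[10] I2 issues→MUL
[11] I2 reads · I3 issues→ADD
[17] I2 exec-done
[18] I2 writes R2
[19] I3 reads
[21] I3 exec-done
[22] I3 writes R4
[23] I4 issues→SHIFT
[24] I4 reads · I5 issues→LSU
[25] I4 exec-done · I5 reads
[26] I4 writes R4 · I5 exec-done
[27] I5 writes R0 · I6 issues→SHIFT
[28] I6 reads · I7 issues→ADD
[29] I6 exec-done
[30] I6 writes R1
[31] I7 reads
[33] I7 exec-done
[34] I7 writes R2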